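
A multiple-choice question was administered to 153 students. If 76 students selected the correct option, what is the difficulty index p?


Item difficulty p = number correct / total examinees
p = 76 / 153
p = 0.4967

0.4967


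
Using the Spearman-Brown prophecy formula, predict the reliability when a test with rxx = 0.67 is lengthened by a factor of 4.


r_new = (n * rxx) / (1 + (n-1) * rxx)
r_new = (4 * 0.67) / (1 + 3 * 0.67)
r_new = 2.68 / 3.01
r_new = 0.8904

0.8904


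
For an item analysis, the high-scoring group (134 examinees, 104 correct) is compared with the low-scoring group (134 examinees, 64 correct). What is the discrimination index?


p_upper = 104/134 = 0.7761
p_lower = 64/134 = 0.4776
D = 0.7761 - 0.4776 = 0.2985

0.2985


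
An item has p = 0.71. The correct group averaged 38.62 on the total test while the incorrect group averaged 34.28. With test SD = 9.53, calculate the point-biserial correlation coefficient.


q = 1 - p = 0.29
rpb = ((M1 - M0) / SD) * sqrt(p * q)
rpb = ((38.62 - 34.28) / 9.53) * sqrt(0.71 * 0.29)
rpb = 0.2066

0.2066


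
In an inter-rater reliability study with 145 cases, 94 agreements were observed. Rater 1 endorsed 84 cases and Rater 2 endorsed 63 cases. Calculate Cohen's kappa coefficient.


P_o = 94/145 = 0.648276
P_e = (84*63 + 61*82) / 21025 = 0.489608
kappa = (P_o - P_e) / (1 - P_e)
kappa = (0.648276 - 0.489608) / (1 - 0.489608)
kappa = 0.3109

0.3109


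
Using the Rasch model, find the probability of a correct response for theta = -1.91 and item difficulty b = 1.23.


theta - b = -1.91 - 1.23 = -3.14
exp(-(theta - b)) = exp(3.14) = 23.1039
P = 1 / (1 + 23.1039)
P = 0.0415

0.0415


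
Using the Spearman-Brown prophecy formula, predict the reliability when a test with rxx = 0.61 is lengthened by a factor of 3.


r_new = (n * rxx) / (1 + (n-1) * rxx)
r_new = (3 * 0.61) / (1 + 2 * 0.61)
r_new = 1.83 / 2.22
r_new = 0.8243

0.8243


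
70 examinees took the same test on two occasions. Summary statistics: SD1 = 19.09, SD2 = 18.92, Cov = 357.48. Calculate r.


r = cov(X,Y) / (SD_X * SD_Y)
r = 357.48 / (19.09 * 18.92)
r = 357.48 / 361.1828
r = 0.9897

0.9897


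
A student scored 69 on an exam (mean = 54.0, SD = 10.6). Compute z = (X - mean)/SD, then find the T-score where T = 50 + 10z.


z = (X - mean) / SD = (69 - 54.0) / 10.6
z = 15.0 / 10.6
z = 1.4151
T-score = T = 50 + 10z
Carry z at full precision (z = 15.0 / 10.6) into the conversion:
T-score = 50 + 10 * (15.0 / 10.6) = 50 + 150 / 10.6
T-score = 50 + 14.1509
T-score = 64.1509

64.1509


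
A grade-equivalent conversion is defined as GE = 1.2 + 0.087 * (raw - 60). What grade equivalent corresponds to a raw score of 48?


raw - median = 48 - 60 = -12
slope * diff = 0.087 * -12 = -1.044
GE = 1.2 + -1.044
GE = 0.156

0.156


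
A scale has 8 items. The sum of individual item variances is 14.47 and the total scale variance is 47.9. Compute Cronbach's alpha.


alpha = (k/(k-1)) * (1 - sum(si^2)/s_total^2)
= (8/7) * (1 - 14.47/47.9)
alpha = 0.7976

0.7976


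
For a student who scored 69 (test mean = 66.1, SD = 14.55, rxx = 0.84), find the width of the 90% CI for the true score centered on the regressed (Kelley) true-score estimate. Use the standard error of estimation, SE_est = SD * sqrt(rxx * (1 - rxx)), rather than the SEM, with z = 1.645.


True score estimate = 0.84*69 + 0.16*66.1 = 68.536
SE_est = SD * sqrt(rxx * (1 - rxx)) = 14.55 * sqrt(0.84 * 0.16) = 14.55 * sqrt(0.1344) = 5.334118
CI = T_est +/- z * SE_est, so width = 2 * z * SE_est = 2 * 1.645 * 5.334118
Width = 17.5492

17.5492


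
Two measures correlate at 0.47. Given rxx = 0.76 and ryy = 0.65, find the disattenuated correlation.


r_corrected = rxy / sqrt(rxx * ryy)
= 0.47 / sqrt(0.76 * 0.65)
= 0.47 / sqrt(0.494)
= 0.47 / 0.702851
r_corrected = 0.6687

0.6687


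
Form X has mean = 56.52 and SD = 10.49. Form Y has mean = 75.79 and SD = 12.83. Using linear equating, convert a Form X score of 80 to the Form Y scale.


slope = SD_Y / SD_X = 12.83 / 10.49 ~ 1.2231
intercept = mean_Y - slope * mean_X = 75.79 - (12.83 / 10.49) * 56.52 ~ 6.6621
Y = slope * X + intercept. To avoid rounding drift from the rounded slope/intercept, evaluate the equivalent form Y = mean_Y + SD_Y * (X - mean_X) / SD_X at full precision:
Y = 75.79 + 12.83 * (80 - 56.52) / 10.49
Y = 75.79 + 12.83 * 23.48 / 10.49
Y = 75.79 + 301.2484 / 10.49
Y = 75.79 + 28.7177
Y = 104.5077

104.5077


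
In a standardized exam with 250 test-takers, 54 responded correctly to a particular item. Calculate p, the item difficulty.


Item difficulty p = number correct / total examinees
p = 54 / 250
p = 0.216

0.216


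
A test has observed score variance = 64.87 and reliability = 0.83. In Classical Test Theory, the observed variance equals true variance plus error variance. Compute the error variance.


var_true = rxx * var_obs = 0.83 * 64.87 = 53.8421
var_error = var_obs - var_true
var_error = 64.87 - 53.8421
var_error = 11.0279

11.0279


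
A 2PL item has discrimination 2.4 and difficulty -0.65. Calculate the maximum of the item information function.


For 2PL, max info at theta = b = -0.65
I_max = a^2 / 4 = 2.4^2 / 4
= 5.76 / 4
I_max = 1.44

1.44


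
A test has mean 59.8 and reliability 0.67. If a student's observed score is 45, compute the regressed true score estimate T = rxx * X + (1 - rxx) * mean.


T_est = rxx * X + (1 - rxx) * mean
T_est = 0.67 * 45 + 0.33 * 59.8
T_est = 30.15 + 19.734
T_est = 49.884

49.884


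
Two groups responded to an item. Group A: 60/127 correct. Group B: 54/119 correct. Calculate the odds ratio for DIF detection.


Odds_A = 60/67 = 0.8955
Odds_B = 54/65 = 0.8308
OR = Odds_A / Odds_B = 0.8955 / 0.8308
Exactly, OR = (60 * 65) / (67 * 54) = 3900 / 3618
OR = 1.0779

1.0779


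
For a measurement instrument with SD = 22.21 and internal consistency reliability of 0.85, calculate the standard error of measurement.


SEM = SD * sqrt(1 - rxx)
SEM = 22.21 * sqrt(1 - 0.85)
SEM = 22.21 * sqrt(0.15) = 22.21 * 0.387298
SEM = 8.6019

8.6019


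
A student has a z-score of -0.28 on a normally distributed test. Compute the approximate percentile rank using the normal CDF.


CDF(z) = 0.5 * (1 + erf(z/sqrt(2)))
erf(-0.198) = -0.2205
CDF = 0.3897
Percentile rank = 0.3897 * 100 = 38.97

38.97


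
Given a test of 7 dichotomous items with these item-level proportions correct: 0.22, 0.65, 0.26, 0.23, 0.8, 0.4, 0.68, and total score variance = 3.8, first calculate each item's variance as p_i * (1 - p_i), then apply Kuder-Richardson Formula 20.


For each item, compute p_i * q_i:
  Item 1: 0.22 * 0.78 = 0.1716
  Item 2: 0.65 * 0.35 = 0.2275
  Item 3: 0.26 * 0.74 = 0.1924
  Item 4: 0.23 * 0.77 = 0.1771
  Item 5: 0.8 * 0.2 = 0.16
  Item 6: 0.4 * 0.6 = 0.24
  Item 7: 0.68 * 0.32 = 0.2176
Sum(p_i * q_i) = 0.1716 + 0.2275 + 0.1924 + 0.1771 + 0.16 + 0.24 + 0.2176 = 1.3862
KR-20 = (k/(k-1)) * (1 - Sum(p_i*q_i) / Var_total)
= (7/6) * (1 - 1.3862/3.8)
= 1.1667 * 0.6352
KR-20 = 0.7411

0.7411


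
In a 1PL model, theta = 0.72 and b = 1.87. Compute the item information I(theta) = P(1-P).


P = 1/(1+exp(-(0.72-1.87))) = 0.2405
I = P*(1-P) = 0.2405 * 0.7595
I = 0.1827

0.1827


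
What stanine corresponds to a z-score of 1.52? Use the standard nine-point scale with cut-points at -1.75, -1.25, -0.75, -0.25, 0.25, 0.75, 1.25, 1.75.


Stanine boundaries: [-1.75, -1.25, -0.75, -0.25, 0.25, 0.75, 1.25, 1.75]
z = 1.52
Check each boundary:
  z >= -1.75 -> could be stanine 2
  z >= -1.25 -> could be stanine 3
  z >= -0.75 -> could be stanine 4
  z >= -0.25 -> could be stanine 5
  z >= 0.25 -> could be stanine 6
  z >= 0.75 -> could be stanine 7
  z >= 1.25 -> could be stanine 8
  z < 1.75
Highest qualifying boundary gives stanine = 8

8


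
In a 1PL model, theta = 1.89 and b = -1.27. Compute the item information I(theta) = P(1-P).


P = 1/(1+exp(-(1.89--1.27))) = 0.9593
I = P*(1-P) = 0.9593 * 0.0407
I = 0.039

0.039


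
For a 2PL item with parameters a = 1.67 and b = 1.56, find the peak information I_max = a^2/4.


For 2PL, max info at theta = b = 1.56
I_max = a^2 / 4 = 1.67^2 / 4
= 2.7889 / 4
I_max = 0.6972

0.6972


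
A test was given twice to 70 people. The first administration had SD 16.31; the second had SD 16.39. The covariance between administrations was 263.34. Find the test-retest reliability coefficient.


r = cov(X,Y) / (SD_X * SD_Y)
r = 263.34 / (16.31 * 16.39)
r = 263.34 / 267.3209
r = 0.9851

0.9851


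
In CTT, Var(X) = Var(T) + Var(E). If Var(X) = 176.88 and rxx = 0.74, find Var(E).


var_true = rxx * var_obs = 0.74 * 176.88 = 130.8912
var_error = var_obs - var_true
var_error = 176.88 - 130.8912
var_error = 45.9888

45.9888


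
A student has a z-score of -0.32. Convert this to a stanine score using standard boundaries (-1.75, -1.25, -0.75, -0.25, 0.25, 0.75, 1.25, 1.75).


Stanine boundaries: [-1.75, -1.25, -0.75, -0.25, 0.25, 0.75, 1.25, 1.75]
z = -0.32
Check each boundary:
  z >= -1.75 -> could be stanine 2
  z >= -1.25 -> could be stanine 3
  z >= -0.75 -> could be stanine 4
  z < -0.25
  z < 0.25
  z < 0.75
  z < 1.25
  z < 1.75
Highest qualifying boundary gives stanine = 4

4


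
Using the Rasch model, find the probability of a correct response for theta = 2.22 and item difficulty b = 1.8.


theta - b = 2.22 - 1.8 = 0.42
exp(-(theta - b)) = exp(-0.42) = 0.657
P = 1 / (1 + 0.657)
P = 0.6035

0.6035


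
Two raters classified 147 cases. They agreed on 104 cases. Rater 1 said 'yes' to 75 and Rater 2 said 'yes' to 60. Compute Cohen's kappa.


P_o = 104/147 = 0.707483
P_e = (75*60 + 72*87) / 21609 = 0.498126
kappa = (P_o - P_e) / (1 - P_e)
kappa = (0.707483 - 0.498126) / (1 - 0.498126)
kappa = 0.4172

0.4172


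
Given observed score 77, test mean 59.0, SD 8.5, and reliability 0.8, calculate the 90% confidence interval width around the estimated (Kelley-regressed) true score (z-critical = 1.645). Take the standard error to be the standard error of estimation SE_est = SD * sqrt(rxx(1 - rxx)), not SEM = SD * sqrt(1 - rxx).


True score estimate = 0.8*77 + 0.2*59.0 = 73.4
SE_est = SD * sqrt(rxx * (1 - rxx)) = 8.5 * sqrt(0.8 * 0.2) = 8.5 * sqrt(0.16) = 3.4
CI = T_est +/- z * SE_est, so width = 2 * z * SE_est = 2 * 1.645 * 3.4
Width = 11.186

11.186


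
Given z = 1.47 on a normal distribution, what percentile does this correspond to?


CDF(z) = 0.5 * (1 + erf(z/sqrt(2)))
erf(1.0394) = 0.8584
CDF = 0.9292
Percentile rank = 0.9292 * 100 = 92.92

92.92


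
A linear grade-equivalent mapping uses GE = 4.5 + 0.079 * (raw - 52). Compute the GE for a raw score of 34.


raw - median = 34 - 52 = -18
slope * diff = 0.079 * -18 = -1.422
GE = 4.5 + -1.422
GE = 3.078

3.078


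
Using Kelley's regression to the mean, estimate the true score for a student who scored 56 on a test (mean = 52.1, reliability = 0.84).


T_est = rxx * X + (1 - rxx) * mean
T_est = 0.84 * 56 + 0.16 * 52.1
T_est = 47.04 + 8.336
T_est = 55.376

55.376


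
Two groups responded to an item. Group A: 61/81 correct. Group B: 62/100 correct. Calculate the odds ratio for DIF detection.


Odds_A = 61/20 = 3.05
Odds_B = 62/38 = 1.6316
OR = Odds_A / Odds_B = 3.05 / 1.6316
Exactly, OR = (61 * 38) / (20 * 62) = 2318 / 1240
OR = 1.8694

1.8694


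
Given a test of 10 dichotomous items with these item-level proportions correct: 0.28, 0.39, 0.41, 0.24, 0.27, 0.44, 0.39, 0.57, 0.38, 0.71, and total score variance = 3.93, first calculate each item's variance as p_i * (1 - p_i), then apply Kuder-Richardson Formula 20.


For each item, compute p_i * q_i:
  Item 1: 0.28 * 0.72 = 0.2016
  Item 2: 0.39 * 0.61 = 0.2379
  Item 3: 0.41 * 0.59 = 0.2419
  Item 4: 0.24 * 0.76 = 0.1824
  Item 5: 0.27 * 0.73 = 0.1971
  Item 6: 0.44 * 0.56 = 0.2464
  Item 7: 0.39 * 0.61 = 0.2379
  Item 8: 0.57 * 0.43 = 0.2451
  Item 9: 0.38 * 0.62 = 0.2356
  Item 10: 0.71 * 0.29 = 0.2059
Sum(p_i * q_i) = 0.2016 + 0.2379 + 0.2419 + 0.1824 + 0.1971 + 0.2464 + 0.2379 + 0.2451 + 0.2356 + 0.2059 = 2.2318
KR-20 = (k/(k-1)) * (1 - Sum(p_i*q_i) / Var_total)
= (10/9) * (1 - 2.2318/3.93)
= 1.1111 * 0.4321
KR-20 = 0.4801

0.4801


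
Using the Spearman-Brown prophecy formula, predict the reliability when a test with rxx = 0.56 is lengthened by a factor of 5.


r_new = (n * rxx) / (1 + (n-1) * rxx)
r_new = (5 * 0.56) / (1 + 4 * 0.56)
r_new = 2.8 / 3.24
r_new = 0.8642

0.8642


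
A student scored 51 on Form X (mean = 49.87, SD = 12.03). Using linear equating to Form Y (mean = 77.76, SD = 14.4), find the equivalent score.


slope = SD_Y / SD_X = 14.4 / 12.03 ~ 1.197
intercept = mean_Y - slope * mean_X = 77.76 - (14.4 / 12.03) * 49.87 ~ 18.0652
Y = slope * X + intercept. To avoid rounding drift from the rounded slope/intercept, evaluate the equivalent form Y = mean_Y + SD_Y * (X - mean_X) / SD_X at full precision:
Y = 77.76 + 14.4 * (51 - 49.87) / 12.03
Y = 77.76 + 14.4 * 1.13 / 12.03
Y = 77.76 + 16.272 / 12.03
Y = 77.76 + 1.3526
Y = 79.1126

79.1126


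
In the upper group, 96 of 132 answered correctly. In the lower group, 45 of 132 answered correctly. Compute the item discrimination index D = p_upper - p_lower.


p_upper = 96/132 = 0.7273
p_lower = 45/132 = 0.3409
D = 0.7273 - 0.3409 = 0.3864

0.3864


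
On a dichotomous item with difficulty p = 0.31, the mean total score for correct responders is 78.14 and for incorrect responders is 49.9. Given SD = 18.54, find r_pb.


q = 1 - p = 0.69
rpb = ((M1 - M0) / SD) * sqrt(p * q)
rpb = ((78.14 - 49.9) / 18.54) * sqrt(0.31 * 0.69)
rpb = 0.7045

0.7045


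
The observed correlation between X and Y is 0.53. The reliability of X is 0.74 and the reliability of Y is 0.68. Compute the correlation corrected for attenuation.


r_corrected = rxy / sqrt(rxx * ryy)
= 0.53 / sqrt(0.74 * 0.68)
= 0.53 / sqrt(0.5032)
= 0.53 / 0.709366
r_corrected = 0.7471

0.7471


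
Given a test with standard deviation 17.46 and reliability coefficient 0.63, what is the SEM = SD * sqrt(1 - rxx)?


SEM = SD * sqrt(1 - rxx)
SEM = 17.46 * sqrt(1 - 0.63)
SEM = 17.46 * sqrt(0.37) = 17.46 * 0.608276
SEM = 10.6205

10.6205


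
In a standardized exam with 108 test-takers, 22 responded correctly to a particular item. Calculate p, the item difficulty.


Item difficulty p = number correct / total examinees
p = 22 / 108
p = 0.2037

0.2037


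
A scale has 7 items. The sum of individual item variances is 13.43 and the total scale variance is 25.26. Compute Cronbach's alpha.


alpha = (k/(k-1)) * (1 - sum(si^2)/s_total^2)
= (7/6) * (1 - 13.43/25.26)
alpha = 0.5464

0.5464


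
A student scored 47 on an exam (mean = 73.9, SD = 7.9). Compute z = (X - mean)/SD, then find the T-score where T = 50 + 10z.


z = (X - mean) / SD = (47 - 73.9) / 7.9
z = -26.9 / 7.9
z = -3.4051
T-score = T = 50 + 10z
Carry z at full precision (z = -26.9 / 7.9) into the conversion:
T-score = 50 + 10 * (-26.9 / 7.9) = 50 + -269 / 7.9
T-score = 50 + -34.0506
T-score = 15.9494

15.9494


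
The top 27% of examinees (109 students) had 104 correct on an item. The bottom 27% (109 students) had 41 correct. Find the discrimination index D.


p_upper = 104/109 = 0.9541
p_lower = 41/109 = 0.3761
D = 0.9541 - 0.3761 = 0.578

0.578


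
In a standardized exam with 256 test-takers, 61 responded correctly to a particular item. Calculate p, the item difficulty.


Item difficulty p = number correct / total examinees
p = 61 / 256
p = 0.2383

0.2383


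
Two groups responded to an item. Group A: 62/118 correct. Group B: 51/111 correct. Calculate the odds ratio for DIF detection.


Odds_A = 62/56 = 1.1071
Odds_B = 51/60 = 0.85
OR = Odds_A / Odds_B = 1.1071 / 0.85
Exactly, OR = (62 * 60) / (56 * 51) = 3720 / 2856
OR = 1.3025

1.3025


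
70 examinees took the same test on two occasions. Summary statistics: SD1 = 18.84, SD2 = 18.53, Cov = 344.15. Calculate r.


r = cov(X,Y) / (SD_X * SD_Y)
r = 344.15 / (18.84 * 18.53)
r = 344.15 / 349.1052
r = 0.9858

0.9858


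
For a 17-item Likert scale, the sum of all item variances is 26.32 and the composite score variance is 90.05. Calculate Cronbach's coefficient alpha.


alpha = (k/(k-1)) * (1 - sum(si^2)/s_total^2)
= (17/16) * (1 - 26.32/90.05)
alpha = 0.752

0.752


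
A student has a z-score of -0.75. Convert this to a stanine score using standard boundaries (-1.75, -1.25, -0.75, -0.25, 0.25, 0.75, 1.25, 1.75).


Stanine boundaries: [-1.75, -1.25, -0.75, -0.25, 0.25, 0.75, 1.25, 1.75]
z = -0.75
Check each boundary:
  z >= -1.75 -> could be stanine 2
  z >= -1.25 -> could be stanine 3
  z >= -0.75 -> could be stanine 4
  z < -0.25
  z < 0.25
  z < 0.75
  z < 1.25
  z < 1.75
Highest qualifying boundary gives stanine = 4

4


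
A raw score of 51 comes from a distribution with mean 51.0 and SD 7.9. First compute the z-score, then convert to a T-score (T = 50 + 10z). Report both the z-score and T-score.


z = (X - mean) / SD = (51 - 51.0) / 7.9
z = 0.0 / 7.9
z = 0.0
T-score = T = 50 + 10z
Carry z at full precision (z = 0.0 / 7.9) into the conversion:
T-score = 50 + 10 * (0.0 / 7.9) = 50 + 0 / 7.9
T-score = 50 + 0.0
T-score = 50.0

50.0


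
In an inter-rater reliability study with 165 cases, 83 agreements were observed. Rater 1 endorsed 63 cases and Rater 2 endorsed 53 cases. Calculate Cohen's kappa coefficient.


P_o = 83/165 = 0.50303
P_e = (63*53 + 102*112) / 27225 = 0.542259
kappa = (P_o - P_e) / (1 - P_e)
kappa = (0.50303 - 0.542259) / (1 - 0.542259)
kappa = -0.0857

-0.0857


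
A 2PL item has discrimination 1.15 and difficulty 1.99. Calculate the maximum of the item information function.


For 2PL, max info at theta = b = 1.99
I_max = a^2 / 4 = 1.15^2 / 4
= 1.3225 / 4
I_max = 0.3306

0.3306


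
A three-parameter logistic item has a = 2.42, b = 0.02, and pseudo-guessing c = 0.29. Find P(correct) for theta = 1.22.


logit = 2.42*(1.22 - 0.02) = 2.904
P* = 1/(1 + exp(-2.904)) = 0.948
P = 0.29 + (1 - 0.29) * 0.948
P = 0.9631

0.9631


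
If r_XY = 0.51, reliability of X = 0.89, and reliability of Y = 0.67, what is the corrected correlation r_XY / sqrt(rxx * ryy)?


r_corrected = rxy / sqrt(rxx * ryy)
= 0.51 / sqrt(0.89 * 0.67)
= 0.51 / sqrt(0.5963)
= 0.51 / 0.772205
r_corrected = 0.6604

0.6604


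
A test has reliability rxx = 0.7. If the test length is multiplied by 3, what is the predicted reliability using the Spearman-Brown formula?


r_new = (n * rxx) / (1 + (n-1) * rxx)
r_new = (3 * 0.7) / (1 + 2 * 0.7)
r_new = 2.1 / 2.4
r_new = 0.875

0.875


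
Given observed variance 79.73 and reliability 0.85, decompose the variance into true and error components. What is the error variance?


var_true = rxx * var_obs = 0.85 * 79.73 = 67.7705
var_error = var_obs - var_true
var_error = 79.73 - 67.7705
var_error = 11.9595

11.9595


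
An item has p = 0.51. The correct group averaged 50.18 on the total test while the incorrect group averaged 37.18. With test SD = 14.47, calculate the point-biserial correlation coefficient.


q = 1 - p = 0.49
rpb = ((M1 - M0) / SD) * sqrt(p * q)
rpb = ((50.18 - 37.18) / 14.47) * sqrt(0.51 * 0.49)
rpb = 0.4491

0.4491


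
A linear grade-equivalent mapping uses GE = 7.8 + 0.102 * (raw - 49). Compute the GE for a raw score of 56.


raw - median = 56 - 49 = 7
slope * diff = 0.102 * 7 = 0.714
GE = 7.8 + 0.714
GE = 8.514

8.514


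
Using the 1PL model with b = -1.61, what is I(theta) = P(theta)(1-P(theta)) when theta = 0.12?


P = 1/(1+exp(-(0.12--1.61))) = 0.8494
I = P*(1-P) = 0.8494 * 0.1506
I = 0.1279

0.1279


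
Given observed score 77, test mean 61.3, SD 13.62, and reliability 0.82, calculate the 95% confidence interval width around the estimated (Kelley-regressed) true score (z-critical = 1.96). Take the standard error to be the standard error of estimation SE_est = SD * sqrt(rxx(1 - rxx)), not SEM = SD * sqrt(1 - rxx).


True score estimate = 0.82*77 + 0.18*61.3 = 74.174
SE_est = SD * sqrt(rxx * (1 - rxx)) = 13.62 * sqrt(0.82 * 0.18) = 13.62 * sqrt(0.1476) = 5.232633
CI = T_est +/- z * SE_est, so width = 2 * z * SE_est = 2 * 1.96 * 5.232633
Width = 20.5119

20.5119


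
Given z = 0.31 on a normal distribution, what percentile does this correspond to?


CDF(z) = 0.5 * (1 + erf(z/sqrt(2)))
erf(0.2192) = 0.2434
CDF = 0.6217
Percentile rank = 0.6217 * 100 = 62.17

62.17


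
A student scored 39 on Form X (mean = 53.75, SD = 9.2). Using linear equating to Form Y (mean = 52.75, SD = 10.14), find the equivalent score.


slope = SD_Y / SD_X = 10.14 / 9.2 ~ 1.1022
intercept = mean_Y - slope * mean_X = 52.75 - (10.14 / 9.2) * 53.75 ~ -6.4918
Y = slope * X + intercept. To avoid rounding drift from the rounded slope/intercept, evaluate the equivalent form Y = mean_Y + SD_Y * (X - mean_X) / SD_X at full precision:
Y = 52.75 + 10.14 * (39 - 53.75) / 9.2
Y = 52.75 - 10.14 * 14.75 / 9.2
Y = 52.75 - 149.565 / 9.2
Y = 52.75 - 16.2571
Y = 36.4929

36.4929


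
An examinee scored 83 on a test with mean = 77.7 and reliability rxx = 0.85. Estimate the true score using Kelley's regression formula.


T_est = rxx * X + (1 - rxx) * mean
T_est = 0.85 * 83 + 0.15 * 77.7
T_est = 70.55 + 11.655
T_est = 82.205

82.205


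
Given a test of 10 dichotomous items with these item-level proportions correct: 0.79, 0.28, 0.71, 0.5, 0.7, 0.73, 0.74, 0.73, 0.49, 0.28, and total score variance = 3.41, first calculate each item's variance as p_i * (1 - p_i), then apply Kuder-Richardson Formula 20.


For each item, compute p_i * q_i:
  Item 1: 0.79 * 0.21 = 0.1659
  Item 2: 0.28 * 0.72 = 0.2016
  Item 3: 0.71 * 0.29 = 0.2059
  Item 4: 0.5 * 0.5 = 0.25
  Item 5: 0.7 * 0.3 = 0.21
  Item 6: 0.73 * 0.27 = 0.1971
  Item 7: 0.74 * 0.26 = 0.1924
  Item 8: 0.73 * 0.27 = 0.1971
  Item 9: 0.49 * 0.51 = 0.2499
  Item 10: 0.28 * 0.72 = 0.2016
Sum(p_i * q_i) = 0.1659 + 0.2016 + 0.2059 + 0.25 + 0.21 + 0.1971 + 0.1924 + 0.1971 + 0.2499 + 0.2016 = 2.0715
KR-20 = (k/(k-1)) * (1 - Sum(p_i*q_i) / Var_total)
= (10/9) * (1 - 2.0715/3.41)
= 1.1111 * 0.3925
KR-20 = 0.4361

0.4361


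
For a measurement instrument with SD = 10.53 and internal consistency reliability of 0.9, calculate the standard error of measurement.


SEM = SD * sqrt(1 - rxx)
SEM = 10.53 * sqrt(1 - 0.9)
SEM = 10.53 * sqrt(0.1) = 10.53 * 0.316228
SEM = 3.3299

3.3299


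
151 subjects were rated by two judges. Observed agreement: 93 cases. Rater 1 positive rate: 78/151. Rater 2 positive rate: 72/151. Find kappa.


P_o = 93/151 = 0.615894
P_e = (78*72 + 73*79) / 22801 = 0.499232
kappa = (P_o - P_e) / (1 - P_e)
kappa = (0.615894 - 0.499232) / (1 - 0.499232)
kappa = 0.233

0.233


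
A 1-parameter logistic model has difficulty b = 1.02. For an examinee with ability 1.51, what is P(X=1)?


theta - b = 1.51 - 1.02 = 0.49
exp(-(theta - b)) = exp(-0.49) = 0.6126
P = 1 / (1 + 0.6126)
P = 0.6201

0.6201


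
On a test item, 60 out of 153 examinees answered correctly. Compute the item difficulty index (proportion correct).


Item difficulty p = number correct / total examinees
p = 60 / 153
p = 0.3922

0.3922


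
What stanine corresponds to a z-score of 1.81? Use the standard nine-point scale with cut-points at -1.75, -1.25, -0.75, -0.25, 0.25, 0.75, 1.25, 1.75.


Stanine boundaries: [-1.75, -1.25, -0.75, -0.25, 0.25, 0.75, 1.25, 1.75]
z = 1.81
Check each boundary:
  z >= -1.75 -> could be stanine 2
  z >= -1.25 -> could be stanine 3
  z >= -0.75 -> could be stanine 4
  z >= -0.25 -> could be stanine 5
  z >= 0.25 -> could be stanine 6
  z >= 0.75 -> could be stanine 7
  z >= 1.25 -> could be stanine 8
  z >= 1.75 -> could be stanine 9
Highest qualifying boundary gives stanine = 9

9


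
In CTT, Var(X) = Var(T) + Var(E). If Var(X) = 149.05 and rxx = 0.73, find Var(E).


var_true = rxx * var_obs = 0.73 * 149.05 = 108.8065
var_error = var_obs - var_true
var_error = 149.05 - 108.8065
var_error = 40.2435

40.2435


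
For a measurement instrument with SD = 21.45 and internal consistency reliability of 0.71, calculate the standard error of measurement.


SEM = SD * sqrt(1 - rxx)
SEM = 21.45 * sqrt(1 - 0.71)
SEM = 21.45 * sqrt(0.29) = 21.45 * 0.538516
SEM = 11.5512

11.5512


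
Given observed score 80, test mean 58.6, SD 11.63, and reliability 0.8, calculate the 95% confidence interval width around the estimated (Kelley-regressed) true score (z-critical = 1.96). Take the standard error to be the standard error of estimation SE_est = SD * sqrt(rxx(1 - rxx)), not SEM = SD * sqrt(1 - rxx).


True score estimate = 0.8*80 + 0.2*58.6 = 75.72
SE_est = SD * sqrt(rxx * (1 - rxx)) = 11.63 * sqrt(0.8 * 0.2) = 11.63 * sqrt(0.16) = 4.652
CI = T_est +/- z * SE_est, so width = 2 * z * SE_est = 2 * 1.96 * 4.652
Width = 18.2358

18.2358


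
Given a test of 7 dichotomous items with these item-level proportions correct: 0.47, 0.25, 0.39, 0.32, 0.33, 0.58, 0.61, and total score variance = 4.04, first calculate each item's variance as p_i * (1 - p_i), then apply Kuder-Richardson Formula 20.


For each item, compute p_i * q_i:
  Item 1: 0.47 * 0.53 = 0.2491
  Item 2: 0.25 * 0.75 = 0.1875
  Item 3: 0.39 * 0.61 = 0.2379
  Item 4: 0.32 * 0.68 = 0.2176
  Item 5: 0.33 * 0.67 = 0.2211
  Item 6: 0.58 * 0.42 = 0.2436
  Item 7: 0.61 * 0.39 = 0.2379
Sum(p_i * q_i) = 0.2491 + 0.1875 + 0.2379 + 0.2176 + 0.2211 + 0.2436 + 0.2379 = 1.5947
KR-20 = (k/(k-1)) * (1 - Sum(p_i*q_i) / Var_total)
= (7/6) * (1 - 1.5947/4.04)
= 1.1667 * 0.6053
KR-20 = 0.7062

0.7062


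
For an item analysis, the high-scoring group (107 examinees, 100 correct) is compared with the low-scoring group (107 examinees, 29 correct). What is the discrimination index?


p_upper = 100/107 = 0.9346
p_lower = 29/107 = 0.271
D = 0.9346 - 0.271 = 0.6636

0.6636


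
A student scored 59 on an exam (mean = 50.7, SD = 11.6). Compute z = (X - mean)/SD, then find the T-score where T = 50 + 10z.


z = (X - mean) / SD = (59 - 50.7) / 11.6
z = 8.3 / 11.6
z = 0.7155
T-score = T = 50 + 10z
Carry z at full precision (z = 8.3 / 11.6) into the conversion:
T-score = 50 + 10 * (8.3 / 11.6) = 50 + 83 / 11.6
T-score = 50 + 7.1552
T-score = 57.1552

57.1552


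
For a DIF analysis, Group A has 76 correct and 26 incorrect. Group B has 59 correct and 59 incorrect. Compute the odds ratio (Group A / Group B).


Odds_A = 76/26 = 2.9231
Odds_B = 59/59 = 1.0
OR = Odds_A / Odds_B = 2.9231 / 1.0
Exactly, OR = (76 * 59) / (26 * 59) = 4484 / 1534
OR = 2.9231

2.9231


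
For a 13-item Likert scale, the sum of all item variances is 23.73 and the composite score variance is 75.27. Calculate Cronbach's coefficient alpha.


alpha = (k/(k-1)) * (1 - sum(si^2)/s_total^2)
= (13/12) * (1 - 23.73/75.27)
alpha = 0.7418

0.7418


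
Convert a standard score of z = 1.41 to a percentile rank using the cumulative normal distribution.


CDF(z) = 0.5 * (1 + erf(z/sqrt(2)))
erf(0.997) = 0.8415
CDF = 0.9207
Percentile rank = 0.9207 * 100 = 92.07

92.07


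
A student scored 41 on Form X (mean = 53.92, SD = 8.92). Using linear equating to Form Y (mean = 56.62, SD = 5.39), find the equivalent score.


slope = SD_Y / SD_X = 5.39 / 8.92 ~ 0.6043
intercept = mean_Y - slope * mean_X = 56.62 - (5.39 / 8.92) * 53.92 ~ 24.0383
Y = slope * X + intercept. To avoid rounding drift from the rounded slope/intercept, evaluate the equivalent form Y = mean_Y + SD_Y * (X - mean_X) / SD_X at full precision:
Y = 56.62 + 5.39 * (41 - 53.92) / 8.92
Y = 56.62 - 5.39 * 12.92 / 8.92
Y = 56.62 - 69.6388 / 8.92
Y = 56.62 - 7.807
Y = 48.813

48.813


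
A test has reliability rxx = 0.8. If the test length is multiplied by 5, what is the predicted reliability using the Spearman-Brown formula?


r_new = (n * rxx) / (1 + (n-1) * rxx)
r_new = (5 * 0.8) / (1 + 4 * 0.8)
r_new = 4.0 / 4.2
r_new = 0.9524

0.9524


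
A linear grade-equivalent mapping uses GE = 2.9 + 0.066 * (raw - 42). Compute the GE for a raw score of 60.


raw - median = 60 - 42 = 18
slope * diff = 0.066 * 18 = 1.188
GE = 2.9 + 1.188
GE = 4.088

4.088


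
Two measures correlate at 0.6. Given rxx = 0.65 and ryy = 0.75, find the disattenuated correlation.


r_corrected = rxy / sqrt(rxx * ryy)
= 0.6 / sqrt(0.65 * 0.75)
= 0.6 / sqrt(0.4875)
= 0.6 / 0.698212
r_corrected = 0.8593

0.8593


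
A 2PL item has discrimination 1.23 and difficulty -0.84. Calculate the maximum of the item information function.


For 2PL, max info at theta = b = -0.84
I_max = a^2 / 4 = 1.23^2 / 4
= 1.5129 / 4
I_max = 0.3782

0.3782


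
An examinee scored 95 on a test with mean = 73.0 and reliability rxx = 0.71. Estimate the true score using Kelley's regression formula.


T_est = rxx * X + (1 - rxx) * mean
T_est = 0.71 * 95 + 0.29 * 73.0
T_est = 67.45 + 21.17
T_est = 88.62

88.62


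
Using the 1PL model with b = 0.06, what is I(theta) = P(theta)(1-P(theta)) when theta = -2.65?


P = 1/(1+exp(-(-2.65-0.06))) = 0.0624
I = P*(1-P) = 0.0624 * 0.9376
I = 0.0585

0.0585


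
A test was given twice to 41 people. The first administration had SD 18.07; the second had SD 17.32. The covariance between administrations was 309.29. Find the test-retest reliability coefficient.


r = cov(X,Y) / (SD_X * SD_Y)
r = 309.29 / (18.07 * 17.32)
r = 309.29 / 312.9724
r = 0.9882

0.9882


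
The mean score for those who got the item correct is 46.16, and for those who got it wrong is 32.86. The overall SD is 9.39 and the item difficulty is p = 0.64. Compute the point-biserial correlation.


q = 1 - p = 0.36
rpb = ((M1 - M0) / SD) * sqrt(p * q)
rpb = ((46.16 - 32.86) / 9.39) * sqrt(0.64 * 0.36)
rpb = 0.6799

0.6799


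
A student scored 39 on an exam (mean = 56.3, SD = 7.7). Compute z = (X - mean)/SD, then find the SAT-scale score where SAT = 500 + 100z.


z = (X - mean) / SD = (39 - 56.3) / 7.7
z = -17.3 / 7.7
z = -2.2468
SAT-scale = SAT = 500 + 100z
Carry z at full precision (z = -17.3 / 7.7) into the conversion:
SAT-scale = 500 + 100 * (-17.3 / 7.7) = 500 + -1730 / 7.7
SAT-scale = 500 + -224.6753
SAT-scale = 275.3247

275.3247


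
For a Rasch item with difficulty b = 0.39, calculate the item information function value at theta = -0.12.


P = 1/(1+exp(-(-0.12-0.39))) = 0.3752
I = P*(1-P) = 0.3752 * 0.6248
I = 0.2344

0.2344


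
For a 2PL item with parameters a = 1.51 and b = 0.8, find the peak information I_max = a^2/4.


For 2PL, max info at theta = b = 0.8
I_max = a^2 / 4 = 1.51^2 / 4
= 2.2801 / 4
I_max = 0.57

0.57


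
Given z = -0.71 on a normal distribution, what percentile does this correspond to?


CDF(z) = 0.5 * (1 + erf(z/sqrt(2)))
erf(-0.502) = -0.5223
CDF = 0.2389
Percentile rank = 0.2389 * 100 = 23.89

23.89


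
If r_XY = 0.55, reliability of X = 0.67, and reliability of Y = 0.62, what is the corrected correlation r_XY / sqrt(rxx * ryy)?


r_corrected = rxy / sqrt(rxx * ryy)
= 0.55 / sqrt(0.67 * 0.62)
= 0.55 / sqrt(0.4154)
= 0.55 / 0.644515
r_corrected = 0.8534

0.8534


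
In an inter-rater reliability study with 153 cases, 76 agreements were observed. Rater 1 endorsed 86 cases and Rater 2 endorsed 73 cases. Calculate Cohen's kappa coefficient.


P_o = 76/153 = 0.496732
P_e = (86*73 + 67*80) / 23409 = 0.497159
kappa = (P_o - P_e) / (1 - P_e)
kappa = (0.496732 - 0.497159) / (1 - 0.497159)
kappa = -0.0008

-0.0008


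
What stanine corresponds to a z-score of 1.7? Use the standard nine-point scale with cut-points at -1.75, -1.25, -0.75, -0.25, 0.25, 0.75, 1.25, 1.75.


Stanine boundaries: [-1.75, -1.25, -0.75, -0.25, 0.25, 0.75, 1.25, 1.75]
z = 1.7
Check each boundary:
  z >= -1.75 -> could be stanine 2
  z >= -1.25 -> could be stanine 3
  z >= -0.75 -> could be stanine 4
  z >= -0.25 -> could be stanine 5
  z >= 0.25 -> could be stanine 6
  z >= 0.75 -> could be stanine 7
  z >= 1.25 -> could be stanine 8
  z < 1.75
Highest qualifying boundary gives stanine = 8

8


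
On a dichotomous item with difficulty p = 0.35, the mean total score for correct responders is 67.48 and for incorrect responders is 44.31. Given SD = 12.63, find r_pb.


q = 1 - p = 0.65
rpb = ((M1 - M0) / SD) * sqrt(p * q)
rpb = ((67.48 - 44.31) / 12.63) * sqrt(0.35 * 0.65)
rpb = 0.875

0.875


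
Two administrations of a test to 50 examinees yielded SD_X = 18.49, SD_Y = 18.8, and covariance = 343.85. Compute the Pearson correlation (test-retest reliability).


r = cov(X,Y) / (SD_X * SD_Y)
r = 343.85 / (18.49 * 18.8)
r = 343.85 / 347.612
r = 0.9892

0.9892


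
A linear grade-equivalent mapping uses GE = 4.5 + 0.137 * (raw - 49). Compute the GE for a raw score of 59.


raw - median = 59 - 49 = 10
slope * diff = 0.137 * 10 = 1.37
GE = 4.5 + 1.37
GE = 5.87

5.87


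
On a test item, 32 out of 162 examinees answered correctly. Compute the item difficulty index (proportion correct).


Item difficulty p = number correct / total examinees
p = 32 / 162
p = 0.1975

0.1975


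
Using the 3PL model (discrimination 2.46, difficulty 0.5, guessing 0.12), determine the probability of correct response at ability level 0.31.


logit = 2.46*(0.31 - 0.5) = -0.4674
P* = 1/(1 + exp(--0.4674)) = 0.3852
P = 0.12 + (1 - 0.12) * 0.3852
P = 0.459

0.459


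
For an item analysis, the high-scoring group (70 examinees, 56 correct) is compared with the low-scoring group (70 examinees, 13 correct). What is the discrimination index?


p_upper = 56/70 = 0.8
p_lower = 13/70 = 0.1857
D = 0.8 - 0.1857 = 0.6143

0.6143


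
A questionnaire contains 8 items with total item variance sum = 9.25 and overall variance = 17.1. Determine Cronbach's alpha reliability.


alpha = (k/(k-1)) * (1 - sum(si^2)/s_total^2)
= (8/7) * (1 - 9.25/17.1)
alpha = 0.5246

0.5246


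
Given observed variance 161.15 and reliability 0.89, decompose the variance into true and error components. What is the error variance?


var_true = rxx * var_obs = 0.89 * 161.15 = 143.4235
var_error = var_obs - var_true
var_error = 161.15 - 143.4235
var_error = 17.7265

17.7265


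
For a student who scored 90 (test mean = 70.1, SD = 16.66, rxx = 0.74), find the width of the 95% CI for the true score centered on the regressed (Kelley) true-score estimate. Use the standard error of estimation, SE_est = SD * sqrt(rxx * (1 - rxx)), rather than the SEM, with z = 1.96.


True score estimate = 0.74*90 + 0.26*70.1 = 84.826
SE_est = SD * sqrt(rxx * (1 - rxx)) = 16.66 * sqrt(0.74 * 0.26) = 16.66 * sqrt(0.1924) = 7.307647
CI = T_est +/- z * SE_est, so width = 2 * z * SE_est = 2 * 1.96 * 7.307647
Width = 28.646

28.646


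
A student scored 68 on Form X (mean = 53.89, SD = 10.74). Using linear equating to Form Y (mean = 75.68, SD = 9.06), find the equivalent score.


slope = SD_Y / SD_X = 9.06 / 10.74 ~ 0.8436
intercept = mean_Y - slope * mean_X = 75.68 - (9.06 / 10.74) * 53.89 ~ 30.2197
Y = slope * X + intercept. To avoid rounding drift from the rounded slope/intercept, evaluate the equivalent form Y = mean_Y + SD_Y * (X - mean_X) / SD_X at full precision:
Y = 75.68 + 9.06 * (68 - 53.89) / 10.74
Y = 75.68 + 9.06 * 14.11 / 10.74
Y = 75.68 + 127.8366 / 10.74
Y = 75.68 + 11.9028
Y = 87.5828

87.5828


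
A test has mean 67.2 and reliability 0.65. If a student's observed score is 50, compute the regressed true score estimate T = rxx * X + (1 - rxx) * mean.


T_est = rxx * X + (1 - rxx) * mean
T_est = 0.65 * 50 + 0.35 * 67.2
T_est = 32.5 + 23.52
T_est = 56.02

56.02


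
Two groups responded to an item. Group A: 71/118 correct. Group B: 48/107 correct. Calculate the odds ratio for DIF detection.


Odds_A = 71/47 = 1.5106
Odds_B = 48/59 = 0.8136
OR = Odds_A / Odds_B = 1.5106 / 0.8136
Exactly, OR = (71 * 59) / (47 * 48) = 4189 / 2256
OR = 1.8568

1.8568


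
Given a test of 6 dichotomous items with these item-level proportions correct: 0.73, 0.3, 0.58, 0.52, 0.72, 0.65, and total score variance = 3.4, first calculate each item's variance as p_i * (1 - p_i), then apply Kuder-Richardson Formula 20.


For each item, compute p_i * q_i:
  Item 1: 0.73 * 0.27 = 0.1971
  Item 2: 0.3 * 0.7 = 0.21
  Item 3: 0.58 * 0.42 = 0.2436
  Item 4: 0.52 * 0.48 = 0.2496
  Item 5: 0.72 * 0.28 = 0.2016
  Item 6: 0.65 * 0.35 = 0.2275
Sum(p_i * q_i) = 0.1971 + 0.21 + 0.2436 + 0.2496 + 0.2016 + 0.2275 = 1.3294
KR-20 = (k/(k-1)) * (1 - Sum(p_i*q_i) / Var_total)
= (6/5) * (1 - 1.3294/3.4)
= 1.2 * 0.609
KR-20 = 0.7308

0.7308


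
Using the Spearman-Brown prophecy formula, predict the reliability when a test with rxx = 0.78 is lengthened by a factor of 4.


r_new = (n * rxx) / (1 + (n-1) * rxx)
r_new = (4 * 0.78) / (1 + 3 * 0.78)
r_new = 3.12 / 3.34
r_new = 0.9341

0.9341


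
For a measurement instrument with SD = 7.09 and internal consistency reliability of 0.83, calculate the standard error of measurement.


SEM = SD * sqrt(1 - rxx)
SEM = 7.09 * sqrt(1 - 0.83)
SEM = 7.09 * sqrt(0.17) = 7.09 * 0.412311
SEM = 2.9233

2.9233


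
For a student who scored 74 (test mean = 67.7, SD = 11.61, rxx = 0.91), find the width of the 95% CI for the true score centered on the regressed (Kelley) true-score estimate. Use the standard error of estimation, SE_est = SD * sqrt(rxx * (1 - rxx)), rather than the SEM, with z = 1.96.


True score estimate = 0.91*74 + 0.09*67.7 = 73.433
SE_est = SD * sqrt(rxx * (1 - rxx)) = 11.61 * sqrt(0.91 * 0.09) = 11.61 * sqrt(0.0819) = 3.32257
CI = T_est +/- z * SE_est, so width = 2 * z * SE_est = 2 * 1.96 * 3.32257
Width = 13.0245

13.0245


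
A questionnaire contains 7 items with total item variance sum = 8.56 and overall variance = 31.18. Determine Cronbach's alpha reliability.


alpha = (k/(k-1)) * (1 - sum(si^2)/s_total^2)
= (7/6) * (1 - 8.56/31.18)
alpha = 0.8464

0.8464


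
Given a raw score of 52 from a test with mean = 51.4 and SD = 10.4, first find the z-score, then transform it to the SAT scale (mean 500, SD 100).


z = (X - mean) / SD = (52 - 51.4) / 10.4
z = 0.6 / 10.4
z = 0.0577
SAT-scale = SAT = 500 + 100z
Carry z at full precision (z = 0.6 / 10.4) into the conversion:
SAT-scale = 500 + 100 * (0.6 / 10.4) = 500 + 60 / 10.4
SAT-scale = 500 + 5.7692
SAT-scale = 505.7692

505.7692


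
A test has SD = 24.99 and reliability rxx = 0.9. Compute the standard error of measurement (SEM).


SEM = SD * sqrt(1 - rxx)
SEM = 24.99 * sqrt(1 - 0.9)
SEM = 24.99 * sqrt(0.1) = 24.99 * 0.316228
SEM = 7.9025

7.9025


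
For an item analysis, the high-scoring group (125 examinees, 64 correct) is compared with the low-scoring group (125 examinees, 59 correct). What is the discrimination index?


p_upper = 64/125 = 0.512
p_lower = 59/125 = 0.472
D = 0.512 - 0.472 = 0.04

0.04


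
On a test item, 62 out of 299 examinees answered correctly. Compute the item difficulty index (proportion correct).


Item difficulty p = number correct / total examinees
p = 62 / 299
p = 0.2074

0.2074


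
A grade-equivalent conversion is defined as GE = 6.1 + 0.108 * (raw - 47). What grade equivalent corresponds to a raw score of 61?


raw - median = 61 - 47 = 14
slope * diff = 0.108 * 14 = 1.512
GE = 6.1 + 1.512
GE = 7.612

7.612


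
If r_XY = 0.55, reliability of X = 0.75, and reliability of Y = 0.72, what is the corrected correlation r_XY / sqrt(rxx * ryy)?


r_corrected = rxy / sqrt(rxx * ryy)
= 0.55 / sqrt(0.75 * 0.72)
= 0.55 / sqrt(0.54)
= 0.55 / 0.734847
r_corrected = 0.7485

0.7485


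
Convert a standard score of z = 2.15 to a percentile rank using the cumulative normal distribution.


CDF(z) = 0.5 * (1 + erf(z/sqrt(2)))
erf(1.5203) = 0.9684
CDF = 0.9842
Percentile rank = 0.9842 * 100 = 98.42

98.42


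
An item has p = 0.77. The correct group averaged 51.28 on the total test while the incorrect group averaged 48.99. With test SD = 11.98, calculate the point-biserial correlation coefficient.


q = 1 - p = 0.23
rpb = ((M1 - M0) / SD) * sqrt(p * q)
rpb = ((51.28 - 48.99) / 11.98) * sqrt(0.77 * 0.23)
rpb = 0.0804

0.0804


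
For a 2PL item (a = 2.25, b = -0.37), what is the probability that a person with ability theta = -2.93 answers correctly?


a*(theta - b) = 2.25 * (-2.93 - -0.37) = -5.76
exp(--5.76) = 317.3483
P = 1 / (1 + 317.3483)
P = 0.0031

0.0031
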